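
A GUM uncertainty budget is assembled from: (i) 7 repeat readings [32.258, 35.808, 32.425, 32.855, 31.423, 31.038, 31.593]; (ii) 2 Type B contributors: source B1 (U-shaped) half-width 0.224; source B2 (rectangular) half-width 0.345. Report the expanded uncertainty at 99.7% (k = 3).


mean = (32.258 + 35.808 + 32.425 + 32.855 + 31.423 + 31.038 + 31.593) / 7 = 32.48571429
s = sqrt(sum((x - mean)^2)/(n-1)) = 1.5943479
u_A = s / sqrt(n) = 1.5943479 / sqrt(7) = 0.60260686
u_B1 = 0.224 / sqrt(2) = 0.15839192
u_B2 = 0.345 / sqrt(3) = 0.19918584
uc = sqrt(0.60260686^2 + 0.15839192^2 + 0.19918584^2) = 0.65413915
U = k * uc = 3 * 0.65413915
U = 1.9624

1.9624


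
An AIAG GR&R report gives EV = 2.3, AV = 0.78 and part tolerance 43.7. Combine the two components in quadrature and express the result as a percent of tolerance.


GRR = sqrt(EV^2 + AV^2) = sqrt(2.3^2 + 0.78^2) = 2.4286622
%GRR = GRR / tol * 100 = 2.4286622 / 43.7 * 100
%GRR = 5.5576

5.5576


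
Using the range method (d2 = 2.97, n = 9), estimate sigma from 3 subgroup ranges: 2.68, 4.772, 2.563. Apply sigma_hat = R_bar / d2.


R_bar = (2.68 + 4.772 + 2.563) / 3
R_bar = 10.015 / 3 = 3.3383333
sigma_hat = R_bar / d2 = 3.3383333 / 2.97 = 1.1240

1.1240


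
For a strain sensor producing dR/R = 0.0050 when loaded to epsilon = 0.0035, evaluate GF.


GF = (dR/R) / epsilon
= 0.0050 / 0.0035
= 1.4286

1.4286


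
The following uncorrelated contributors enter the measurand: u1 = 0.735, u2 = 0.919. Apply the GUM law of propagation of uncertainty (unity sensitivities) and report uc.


uc = sqrt(0.735^2 + 0.919^2)
uc = sqrt(1.384786)
uc = 1.1768

1.1768


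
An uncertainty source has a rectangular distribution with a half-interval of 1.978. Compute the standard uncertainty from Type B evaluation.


u_B = half_width / sqrt(3)
u_B = 1.978 / 1.7320508
u_B = 1.1420

1.1420


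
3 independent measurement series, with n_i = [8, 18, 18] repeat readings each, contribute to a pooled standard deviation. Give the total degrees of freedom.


nu = sum_i (n_i - 1)
nu = ((8 - 1) + (18 - 1) + (18 - 1))
nu = 7 + 17 + 17
nu = 41

41


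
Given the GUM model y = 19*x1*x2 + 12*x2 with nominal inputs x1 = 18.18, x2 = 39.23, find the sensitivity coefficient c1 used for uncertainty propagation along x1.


y = 19*x1*x2 + 12*x2
dy/dx1 = 19*x2
Evaluate at x2 = 39.23: c1 = 19 * 39.23
c1 = 745.3700

745.3700


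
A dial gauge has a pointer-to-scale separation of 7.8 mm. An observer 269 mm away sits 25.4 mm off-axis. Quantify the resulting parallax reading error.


error = h * offset / d
= 7.8 * 25.4 / 269
= 0.7365

0.7365


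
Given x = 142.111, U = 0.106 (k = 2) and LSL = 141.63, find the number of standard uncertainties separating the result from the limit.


u = U / k = 0.106 / 2 = 0.053
margin = |LSL - x| = |141.63 - 142.111| = 0.481
z = margin / u = 0.481 / 0.053
z = 9.0755

9.0755


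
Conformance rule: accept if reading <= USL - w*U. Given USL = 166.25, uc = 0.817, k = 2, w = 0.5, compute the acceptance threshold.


U = k * uc = 2 * 0.817 = 1.634
guard band g = w * U = 0.5 * 1.634 = 0.817
AL = USL - g = 166.25 - 0.817
AL = 165.4330

165.4330


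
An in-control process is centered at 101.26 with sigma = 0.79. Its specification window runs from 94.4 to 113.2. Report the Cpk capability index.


Cpu = (USL - mean) / (3*sigma) = (113.2 - 101.26) / (3*0.79) = 5.0380
Cpl = (mean - LSL) / (3*sigma) = (101.26 - 94.4) / (3*0.79) = 2.8945
Cpk = min(Cpu, Cpl) = 2.8945

2.8945


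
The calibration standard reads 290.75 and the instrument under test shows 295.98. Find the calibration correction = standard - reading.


Correction = standard - reading
= 290.75 - 295.98
= -5.2300

-5.2300


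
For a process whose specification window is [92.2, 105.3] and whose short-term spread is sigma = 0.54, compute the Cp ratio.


Cp = (USL - LSL) / (6 * sigma)
= (105.3 - 92.2) / (6 * 0.54)
= 13.1000 / 3.2400
= 4.0432

4.0432


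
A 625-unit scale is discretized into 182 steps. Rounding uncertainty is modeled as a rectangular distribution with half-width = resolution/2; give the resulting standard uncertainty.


resolution = range / divisions
resolution = 625 / 182 = 3.4340659
u_res = resolution / (2*sqrt(3))
u_res = 3.4340659 / 3.4641016
u_res = 0.9913

0.9913


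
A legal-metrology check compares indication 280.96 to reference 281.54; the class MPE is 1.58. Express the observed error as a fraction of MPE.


e = indication - reference = 280.96 - 281.54 = -0.5800
|e| = 0.5800
ratio = |e| / MPE = 0.5800 / 1.58
ratio = 0.3671

0.3671


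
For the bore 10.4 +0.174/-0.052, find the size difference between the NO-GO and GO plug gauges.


GO = nominal - lower_tol (smallest hole = maximum material condition)
GO = 10.4 - 0.052 = 10.348
NO-GO = nominal + upper_tol (largest hole = least material condition)
NO-GO = 10.4 + 0.174 = 10.574
spread = NO-GO - GO = 10.574 - 10.348 = 0.2260

0.2260


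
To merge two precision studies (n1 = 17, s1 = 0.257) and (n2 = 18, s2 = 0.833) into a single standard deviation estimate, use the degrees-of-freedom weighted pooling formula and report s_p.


s_p = sqrt(((n1-1)*s1^2 + (n2-1)*s2^2) / (n1+n2-2))
numerator = (17-1)*0.257^2 + (18-1)*0.833^2 = 1.056784 + 11.796113 = 12.852897
denominator = 17 + 18 - 2 = 33
s_p^2 = 12.852897 / 33 = 0.38948173
s_p = sqrt(0.38948173) = 0.6241

0.6241


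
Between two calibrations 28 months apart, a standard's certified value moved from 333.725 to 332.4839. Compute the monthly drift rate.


rate = (v2 - v1) / months
= (332.4839 - 333.725) / 28
= -1.2411 / 28
= -0.0443

-0.0443


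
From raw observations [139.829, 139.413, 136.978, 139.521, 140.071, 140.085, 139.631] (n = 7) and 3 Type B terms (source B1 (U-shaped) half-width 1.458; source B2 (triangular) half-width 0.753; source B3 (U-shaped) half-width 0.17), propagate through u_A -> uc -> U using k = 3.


mean = (139.829 + 139.413 + 136.978 + 139.521 + 140.071 + 140.085 + 139.631) / 7 = 139.3611429
s = sqrt(sum((x - mean)^2)/(n-1)) = 1.0822194
u_A = s / sqrt(n) = 1.0822194 / sqrt(7) = 0.40904049
u_B1 = 1.458 / sqrt(2) = 1.0309617
u_B2 = 0.753 / sqrt(6) = 0.30741096
u_B3 = 0.17 / sqrt(2) = 0.12020815
uc = sqrt(0.40904049^2 + 1.0309617^2 + 0.30741096^2 + 0.12020815^2) = 1.1572155
U = k * uc = 3 * 1.1572155
U = 3.4716

3.4716


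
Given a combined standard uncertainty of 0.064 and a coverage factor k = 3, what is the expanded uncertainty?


U = k * uc
U = 3 * 0.064
U = 0.1920

0.1920


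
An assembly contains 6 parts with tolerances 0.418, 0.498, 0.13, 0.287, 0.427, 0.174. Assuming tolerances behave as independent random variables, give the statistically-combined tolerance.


RSS = sqrt(0.418^2 + 0.498^2 + 0.13^2 + 0.287^2 + 0.427^2 + 0.174^2)
= sqrt(0.734602)
= 0.8571

0.8571


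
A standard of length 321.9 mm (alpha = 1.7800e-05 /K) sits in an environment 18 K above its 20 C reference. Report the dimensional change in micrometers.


dL = L * alpha * dT
= 321.9 * 1.7800e-05 * 18
= 0.1031368 mm
dL_um = 0.1031368 * 1000 = 103.1368 um

103.1368


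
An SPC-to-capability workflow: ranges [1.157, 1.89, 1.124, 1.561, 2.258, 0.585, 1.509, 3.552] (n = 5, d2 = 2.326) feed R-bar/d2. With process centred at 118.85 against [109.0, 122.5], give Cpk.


R_bar = (1.157 + 1.89 + 1.124 + 1.561 + 2.258 + 0.585 + 1.509 + 3.552) / 8 = 1.7045
sigma = R_bar / d2 = 1.7045 / 2.326 = 0.7328031
Cp = (USL - LSL)/(6*sigma) = (122.5 - 109.0)/(6*0.7328031) = 3.0704
Cpu = (122.5 - 118.85)/(3*0.7328031) = 1.6603
Cpl = (118.85 - 109.0)/(3*0.7328031) = 4.4805
Cpk = min(Cpu, Cpl) = 1.6603

1.6603


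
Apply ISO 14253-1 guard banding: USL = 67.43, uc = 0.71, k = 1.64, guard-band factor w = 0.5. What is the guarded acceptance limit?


U = k * uc = 1.64 * 0.71 = 1.1644
guard band g = w * U = 0.5 * 1.1644 = 0.5822
AL = USL - g = 67.43 - 0.5822
AL = 66.8478

66.8478


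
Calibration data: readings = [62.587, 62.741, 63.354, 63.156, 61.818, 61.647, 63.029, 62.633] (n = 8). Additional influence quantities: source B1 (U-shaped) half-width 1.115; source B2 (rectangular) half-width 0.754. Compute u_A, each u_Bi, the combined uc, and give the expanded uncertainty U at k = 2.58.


mean = (62.587 + 62.741 + 63.354 + 63.156 + 61.818 + 61.647 + 63.029 + 62.633) / 8 = 62.620625
s = sqrt(sum((x - mean)^2)/(n-1)) = 0.60935116
u_A = s / sqrt(n) = 0.60935116 / sqrt(8) = 0.21543817
u_B1 = 1.115 / sqrt(2) = 0.78842406
u_B2 = 0.754 / sqrt(3) = 0.4353221
uc = sqrt(0.21543817^2 + 0.78842406^2 + 0.4353221^2) = 0.92602993
U = k * uc = 2.58 * 0.92602993
U = 2.3892

2.3892


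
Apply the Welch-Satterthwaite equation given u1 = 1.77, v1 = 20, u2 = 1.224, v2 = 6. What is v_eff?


uc = sqrt(u1^2 + u2^2) = sqrt(1.77^2 + 1.224^2) = 2.1519935
v_eff = uc^4 / (u1^4/v1 + u2^4/v2)
= 2.1519935^4 / (1.77^4/20 + 1.224^4/6)
= 21.446865 / 0.86484167
v_eff = 24.7986

24.7986


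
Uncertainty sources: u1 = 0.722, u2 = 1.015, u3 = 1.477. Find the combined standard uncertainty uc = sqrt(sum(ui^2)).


uc = sqrt(0.722^2 + 1.015^2 + 1.477^2)
uc = sqrt(3.733038)
uc = 1.9321

1.9321


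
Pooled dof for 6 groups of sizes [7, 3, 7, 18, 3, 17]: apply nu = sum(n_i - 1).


nu = sum_i (n_i - 1)
nu = ((7 - 1) + (3 - 1) + (7 - 1) + (18 - 1) + (3 - 1) + (17 - 1))
nu = 6 + 2 + 6 + 17 + 2 + 16
nu = 49

49


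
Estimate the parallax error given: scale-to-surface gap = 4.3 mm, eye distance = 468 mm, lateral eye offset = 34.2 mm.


error = h * offset / d
= 4.3 * 34.2 / 468
= 0.3142

0.3142


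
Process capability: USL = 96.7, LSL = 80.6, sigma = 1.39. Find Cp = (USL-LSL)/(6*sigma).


Cp = (USL - LSL) / (6 * sigma)
= (96.7 - 80.6) / (6 * 1.39)
= 16.1000 / 8.3400
= 1.9305

1.9305


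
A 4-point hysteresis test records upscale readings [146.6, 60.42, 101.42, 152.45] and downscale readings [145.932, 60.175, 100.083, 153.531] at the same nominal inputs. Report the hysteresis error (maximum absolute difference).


|146.6 - 145.932| = 0.6680
|60.42 - 60.175| = 0.2450
|101.42 - 100.083| = 1.3370
|152.45 - 153.531| = 1.0810
hysteresis = max(diffs) = 1.3370

1.3370


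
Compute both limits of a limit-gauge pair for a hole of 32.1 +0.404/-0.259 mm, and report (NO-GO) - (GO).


GO = nominal - lower_tol (smallest hole = maximum material condition)
GO = 32.1 - 0.259 = 31.841
NO-GO = nominal + upper_tol (largest hole = least material condition)
NO-GO = 32.1 + 0.404 = 32.504
spread = NO-GO - GO = 32.504 - 31.841 = 0.6630

0.6630


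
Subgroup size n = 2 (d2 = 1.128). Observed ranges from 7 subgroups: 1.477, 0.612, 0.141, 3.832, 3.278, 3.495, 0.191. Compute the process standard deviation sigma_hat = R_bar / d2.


R_bar = (1.477 + 0.612 + 0.141 + 3.832 + 3.278 + 3.495 + 0.191) / 7
R_bar = 13.026 / 7 = 1.8608571
sigma_hat = R_bar / d2 = 1.8608571 / 1.128 = 1.6497

1.6497


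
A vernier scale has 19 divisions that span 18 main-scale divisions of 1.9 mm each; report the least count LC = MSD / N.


LC = MSD / n_div
= 1.9 / 19
= 0.1000

0.1000


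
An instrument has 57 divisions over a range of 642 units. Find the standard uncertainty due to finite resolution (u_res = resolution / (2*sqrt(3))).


resolution = range / divisions
resolution = 642 / 57 = 11.263158
u_res = resolution / (2*sqrt(3))
u_res = 11.263158 / 3.4641016
u_res = 3.2514

3.2514


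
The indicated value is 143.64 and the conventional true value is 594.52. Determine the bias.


Systematic error = measured - true
= 143.64 - 594.52
= -450.8800

-450.8800


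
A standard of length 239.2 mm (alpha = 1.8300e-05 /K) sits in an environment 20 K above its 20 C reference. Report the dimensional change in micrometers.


dL = L * alpha * dT
= 239.2 * 1.8300e-05 * 20
= 0.0875472 mm
dL_um = 0.0875472 * 1000 = 87.5472 um

87.5472


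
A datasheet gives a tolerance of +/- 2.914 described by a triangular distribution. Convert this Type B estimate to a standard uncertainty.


u_B = half_width / sqrt(6)
u_B = 2.914 / 2.4494897
u_B = 1.1896

1.1896


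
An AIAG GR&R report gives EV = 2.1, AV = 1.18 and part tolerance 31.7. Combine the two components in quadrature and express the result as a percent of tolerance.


GRR = sqrt(EV^2 + AV^2) = sqrt(2.1^2 + 1.18^2) = 2.4088171
%GRR = GRR / tol * 100 = 2.4088171 / 31.7 * 100
%GRR = 7.5988

7.5988


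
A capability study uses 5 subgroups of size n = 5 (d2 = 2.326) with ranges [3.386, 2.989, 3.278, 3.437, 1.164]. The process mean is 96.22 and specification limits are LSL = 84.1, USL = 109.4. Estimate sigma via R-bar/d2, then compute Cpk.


R_bar = (3.386 + 2.989 + 3.278 + 3.437 + 1.164) / 5 = 2.8508
sigma = R_bar / d2 = 2.8508 / 2.326 = 1.2256234
Cp = (USL - LSL)/(6*sigma) = (109.4 - 84.1)/(6*1.2256234) = 3.4404
Cpu = (109.4 - 96.22)/(3*1.2256234) = 3.5846
Cpl = (96.22 - 84.1)/(3*1.2256234) = 3.2963
Cpk = min(Cpu, Cpl) = 3.2963

3.2963


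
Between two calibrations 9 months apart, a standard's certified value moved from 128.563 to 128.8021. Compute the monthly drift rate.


rate = (v2 - v1) / months
= (128.8021 - 128.563) / 9
= 0.2391 / 9
= 0.0266

0.0266


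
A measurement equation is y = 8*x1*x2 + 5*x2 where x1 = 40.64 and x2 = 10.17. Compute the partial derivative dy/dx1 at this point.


y = 8*x1*x2 + 5*x2
dy/dx1 = 8*x2
Evaluate at x2 = 10.17: c1 = 8 * 10.17
c1 = 81.3600

81.3600


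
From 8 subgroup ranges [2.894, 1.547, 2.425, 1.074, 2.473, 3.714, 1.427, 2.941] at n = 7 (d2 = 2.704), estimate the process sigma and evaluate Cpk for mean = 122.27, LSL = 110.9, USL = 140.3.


R_bar = (2.894 + 1.547 + 2.425 + 1.074 + 2.473 + 3.714 + 1.427 + 2.941) / 8 = 2.311875
sigma = R_bar / d2 = 2.311875 / 2.704 = 0.85498336
Cp = (USL - LSL)/(6*sigma) = (140.3 - 110.9)/(6*0.85498336) = 5.7311
Cpu = (140.3 - 122.27)/(3*0.85498336) = 7.0294
Cpl = (122.27 - 110.9)/(3*0.85498336) = 4.4328
Cpk = min(Cpu, Cpl) = 4.4328

4.4328


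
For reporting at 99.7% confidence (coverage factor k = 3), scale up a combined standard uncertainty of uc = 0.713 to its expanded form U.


U = k * uc
U = 3 * 0.713
U = 2.1390

2.1390


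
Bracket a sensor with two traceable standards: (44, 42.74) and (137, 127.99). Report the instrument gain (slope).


slope = (y2 - y1) / (x2 - x1)
= (127.99 - 42.74) / (137 - 44)
= 85.2500 / 93
= 0.9167

0.9167


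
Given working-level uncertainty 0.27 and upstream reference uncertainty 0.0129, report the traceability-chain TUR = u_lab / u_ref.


TUR = u_lab / u_ref
= 0.27 / 0.0129
= 20.9302

20.9302


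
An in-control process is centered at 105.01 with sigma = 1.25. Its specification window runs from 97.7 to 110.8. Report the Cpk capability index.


Cpu = (USL - mean) / (3*sigma) = (110.8 - 105.01) / (3*1.25) = 1.5440
Cpl = (mean - LSL) / (3*sigma) = (105.01 - 97.7) / (3*1.25) = 1.9493
Cpk = min(Cpu, Cpl) = 1.5440

1.5440


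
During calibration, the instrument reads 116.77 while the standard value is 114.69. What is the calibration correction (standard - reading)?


Correction = standard - reading
= 114.69 - 116.77
= -2.0800

-2.0800


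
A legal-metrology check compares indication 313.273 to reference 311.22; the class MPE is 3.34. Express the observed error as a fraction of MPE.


e = indication - reference = 313.273 - 311.22 = 2.0530
|e| = 2.0530
ratio = |e| / MPE = 2.0530 / 3.34
ratio = 0.6147

0.6147


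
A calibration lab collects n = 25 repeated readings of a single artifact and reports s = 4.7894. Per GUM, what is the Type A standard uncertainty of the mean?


u_A = s / sqrt(n)
u_A = 4.7894 / sqrt(25)
u_A = 4.7894 / 5
u_A = 0.9579

0.9579


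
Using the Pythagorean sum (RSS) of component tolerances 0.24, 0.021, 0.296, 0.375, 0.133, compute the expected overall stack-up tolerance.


RSS = sqrt(0.24^2 + 0.021^2 + 0.296^2 + 0.375^2 + 0.133^2)
= sqrt(0.303971)
= 0.5513

0.5513


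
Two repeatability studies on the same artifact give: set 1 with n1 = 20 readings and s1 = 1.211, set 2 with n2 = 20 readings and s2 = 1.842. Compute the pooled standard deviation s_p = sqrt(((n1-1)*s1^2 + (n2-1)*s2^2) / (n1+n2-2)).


s_p = sqrt(((n1-1)*s1^2 + (n2-1)*s2^2) / (n1+n2-2))
numerator = (20-1)*1.211^2 + (20-1)*1.842^2 = 27.863899 + 64.466316 = 92.330215
denominator = 20 + 20 - 2 = 38
s_p^2 = 92.330215 / 38 = 2.4297425
s_p = sqrt(2.4297425) = 1.5588

1.5588


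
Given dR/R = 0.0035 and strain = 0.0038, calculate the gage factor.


GF = (dR/R) / epsilon
= 0.0035 / 0.0038
= 0.9211

0.9211


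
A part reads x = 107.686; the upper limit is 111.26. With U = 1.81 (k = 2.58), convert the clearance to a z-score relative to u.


u = U / k = 1.81 / 2.58 = 0.70155039
margin = |USL - x| = |111.26 - 107.686| = 3.574
z = margin / u = 3.574 / 0.70155039
z = 5.0944

5.0944


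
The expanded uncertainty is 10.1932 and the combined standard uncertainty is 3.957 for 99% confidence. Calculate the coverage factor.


k = U / uc
k = 10.1932 / 3.957
k = 2.576

2.576


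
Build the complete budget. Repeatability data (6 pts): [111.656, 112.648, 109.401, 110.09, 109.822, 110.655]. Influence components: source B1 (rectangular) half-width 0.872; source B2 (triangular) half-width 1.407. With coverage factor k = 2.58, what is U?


mean = (111.656 + 112.648 + 109.401 + 110.09 + 109.822 + 110.655) / 6 = 110.712
s = sqrt(sum((x - mean)^2)/(n-1)) = 1.2280217
u_A = s / sqrt(n) = 1.2280217 / sqrt(6) = 0.50133776
u_B1 = 0.872 / sqrt(3) = 0.50344943
u_B2 = 1.407 / sqrt(6) = 0.57440534
uc = sqrt(0.50133776^2 + 0.50344943^2 + 0.57440534^2) = 0.91364237
U = k * uc = 2.58 * 0.91364237
U = 2.3572

2.3572


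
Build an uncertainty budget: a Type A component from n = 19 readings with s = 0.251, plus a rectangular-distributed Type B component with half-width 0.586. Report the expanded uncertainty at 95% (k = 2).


u_A = s / sqrt(n) = 0.251 / sqrt(19) = 0.057583349
u_B = half_width / sqrt(3) = 0.586 / sqrt(3) = 0.33832726
uc = sqrt(u_A^2 + u_B^2) = sqrt(0.057583349^2 + 0.33832726^2) = 0.34319262
U = k * uc = 2 * 0.34319262
U = 0.6864

0.6864


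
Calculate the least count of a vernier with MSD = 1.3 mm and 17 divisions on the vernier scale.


LC = MSD / n_div
= 1.3 / 17
= 0.0765

0.0765


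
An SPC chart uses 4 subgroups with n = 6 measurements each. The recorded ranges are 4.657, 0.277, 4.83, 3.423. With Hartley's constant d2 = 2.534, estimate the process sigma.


R_bar = (4.657 + 0.277 + 4.83 + 3.423) / 4
R_bar = 13.187 / 4 = 3.29675
sigma_hat = R_bar / d2 = 3.29675 / 2.534 = 1.3010

1.3010


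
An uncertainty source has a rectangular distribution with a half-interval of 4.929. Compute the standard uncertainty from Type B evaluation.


u_B = half_width / sqrt(3)
u_B = 4.929 / 1.7320508
u_B = 2.8458

2.8458


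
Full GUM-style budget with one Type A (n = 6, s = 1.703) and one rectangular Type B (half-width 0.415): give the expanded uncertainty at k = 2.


u_A = s / sqrt(n) = 1.703 / sqrt(6) = 0.69524684
u_B = half_width / sqrt(3) = 0.415 / sqrt(3) = 0.23960036
uc = sqrt(u_A^2 + u_B^2) = sqrt(0.69524684^2 + 0.23960036^2) = 0.73537508
U = k * uc = 2 * 0.73537508
U = 1.4708

1.4708


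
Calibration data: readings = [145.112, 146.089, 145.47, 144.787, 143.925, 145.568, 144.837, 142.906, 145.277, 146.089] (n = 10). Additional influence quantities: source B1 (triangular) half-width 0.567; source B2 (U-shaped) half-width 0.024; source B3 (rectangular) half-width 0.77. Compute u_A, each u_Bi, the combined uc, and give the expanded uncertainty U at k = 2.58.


mean = (145.112 + 146.089 + 145.47 + 144.787 + 143.925 + 145.568 + 144.837 + 142.906 + 145.277 + 146.089) / 10 = 145.006
s = sqrt(sum((x - mean)^2)/(n-1)) = 0.97847262
u_A = s / sqrt(n) = 0.97847262 / sqrt(10) = 0.30942021
u_B1 = 0.567 / sqrt(6) = 0.23147678
u_B2 = 0.024 / sqrt(2) = 0.016970563
u_B3 = 0.77 / sqrt(3) = 0.44455971
uc = sqrt(0.30942021^2 + 0.23147678^2 + 0.016970563^2 + 0.44455971^2) = 0.58927388
U = k * uc = 2.58 * 0.58927388
U = 1.5203

1.5203


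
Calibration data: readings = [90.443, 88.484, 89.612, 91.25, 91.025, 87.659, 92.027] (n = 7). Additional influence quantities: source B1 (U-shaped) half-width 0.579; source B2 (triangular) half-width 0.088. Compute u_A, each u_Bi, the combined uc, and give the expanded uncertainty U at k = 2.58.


mean = (90.443 + 88.484 + 89.612 + 91.25 + 91.025 + 87.659 + 92.027) / 7 = 90.07142857
s = sqrt(sum((x - mean)^2)/(n-1)) = 1.571171
u_A = s / sqrt(n) = 1.571171 / sqrt(7) = 0.59384682
u_B1 = 0.579 / sqrt(2) = 0.40941483
u_B2 = 0.088 / sqrt(6) = 0.03592585
uc = sqrt(0.59384682^2 + 0.40941483^2 + 0.03592585^2) = 0.72219472
U = k * uc = 2.58 * 0.72219472
U = 1.8633

1.8633


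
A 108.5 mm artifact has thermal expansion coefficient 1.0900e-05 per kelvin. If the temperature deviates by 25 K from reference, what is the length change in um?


dL = L * alpha * dT
= 108.5 * 1.0900e-05 * 25
= 0.0295663 mm
dL_um = 0.0295663 * 1000 = 29.5663 um

29.5663


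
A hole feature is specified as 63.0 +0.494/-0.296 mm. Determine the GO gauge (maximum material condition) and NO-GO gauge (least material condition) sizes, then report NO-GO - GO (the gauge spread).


GO = nominal - lower_tol (smallest hole = maximum material condition)
GO = 63.0 - 0.296 = 62.704
NO-GO = nominal + upper_tol (largest hole = least material condition)
NO-GO = 63.0 + 0.494 = 63.494
spread = NO-GO - GO = 63.494 - 62.704 = 0.7900

0.7900


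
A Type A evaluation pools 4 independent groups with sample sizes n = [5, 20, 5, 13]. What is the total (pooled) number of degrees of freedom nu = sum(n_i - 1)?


nu = sum_i (n_i - 1)
nu = ((5 - 1) + (20 - 1) + (5 - 1) + (13 - 1))
nu = 4 + 19 + 4 + 12
nu = 39

39


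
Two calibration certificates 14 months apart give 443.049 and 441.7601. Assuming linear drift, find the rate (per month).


rate = (v2 - v1) / months
= (441.7601 - 443.049) / 14
= -1.2889 / 14
= -0.0921

-0.0921


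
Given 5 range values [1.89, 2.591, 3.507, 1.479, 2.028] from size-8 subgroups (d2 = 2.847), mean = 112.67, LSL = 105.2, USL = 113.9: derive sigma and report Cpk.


R_bar = (1.89 + 2.591 + 3.507 + 1.479 + 2.028) / 5 = 2.299
sigma = R_bar / d2 = 2.299 / 2.847 = 0.80751668
Cp = (USL - LSL)/(6*sigma) = (113.9 - 105.2)/(6*0.80751668) = 1.7956
Cpu = (113.9 - 112.67)/(3*0.80751668) = 0.5077
Cpl = (112.67 - 105.2)/(3*0.80751668) = 3.0835
Cpk = min(Cpu, Cpl) = 0.5077

0.5077


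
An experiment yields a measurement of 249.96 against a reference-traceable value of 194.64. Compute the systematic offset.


Systematic error = measured - true
= 249.96 - 194.64
= 55.3200

55.3200


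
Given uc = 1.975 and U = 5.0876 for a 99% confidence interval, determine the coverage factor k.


k = U / uc
k = 5.0876 / 1.975
k = 2.576

2.576


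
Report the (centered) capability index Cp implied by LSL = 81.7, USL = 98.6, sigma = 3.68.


Cp = (USL - LSL) / (6 * sigma)
= (98.6 - 81.7) / (6 * 3.68)
= 16.9000 / 22.0800
= 0.7654

0.7654


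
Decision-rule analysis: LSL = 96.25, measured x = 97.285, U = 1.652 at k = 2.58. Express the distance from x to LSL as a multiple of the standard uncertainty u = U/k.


u = U / k = 1.652 / 2.58 = 0.64031008
margin = |LSL - x| = |96.25 - 97.285| = 1.035
z = margin / u = 1.035 / 0.64031008
z = 1.6164

1.6164


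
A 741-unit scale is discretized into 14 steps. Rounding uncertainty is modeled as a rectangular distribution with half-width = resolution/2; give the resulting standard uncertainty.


resolution = range / divisions
resolution = 741 / 14 = 52.928571
u_res = resolution / (2*sqrt(3))
u_res = 52.928571 / 3.4641016
u_res = 15.2792

15.2792


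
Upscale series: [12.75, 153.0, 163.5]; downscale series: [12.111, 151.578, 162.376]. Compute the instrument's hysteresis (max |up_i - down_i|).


|12.75 - 12.111| = 0.6390
|153.0 - 151.578| = 1.4220
|163.5 - 162.376| = 1.1240
hysteresis = max(diffs) = 1.4220

1.4220


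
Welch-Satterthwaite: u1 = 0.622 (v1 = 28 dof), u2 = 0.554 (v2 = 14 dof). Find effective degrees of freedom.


uc = sqrt(u1^2 + u2^2) = sqrt(0.622^2 + 0.554^2) = 0.83294658
v_eff = uc^4 / (u1^4/v1 + u2^4/v2)
= 0.83294658^4 / (0.622^4/28 + 0.554^4/14)
= 0.48135845 / 0.012074075
v_eff = 39.8671

39.8671


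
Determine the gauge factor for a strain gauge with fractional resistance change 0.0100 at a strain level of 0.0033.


GF = (dR/R) / epsilon
= 0.0100 / 0.0033
= 3.0303

3.0303


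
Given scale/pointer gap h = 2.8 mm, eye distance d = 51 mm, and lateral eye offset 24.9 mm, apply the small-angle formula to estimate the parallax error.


error = h * offset / d
= 2.8 * 24.9 / 51
= 1.3671

1.3671


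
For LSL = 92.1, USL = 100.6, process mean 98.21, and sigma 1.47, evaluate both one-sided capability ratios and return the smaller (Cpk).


Cpu = (USL - mean) / (3*sigma) = (100.6 - 98.21) / (3*1.47) = 0.5420
Cpl = (mean - LSL) / (3*sigma) = (98.21 - 92.1) / (3*1.47) = 1.3855
Cpk = min(Cpu, Cpl) = 0.5420

0.5420


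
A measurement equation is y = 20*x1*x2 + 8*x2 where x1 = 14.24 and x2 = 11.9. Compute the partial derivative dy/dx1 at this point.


y = 20*x1*x2 + 8*x2
dy/dx1 = 20*x2
Evaluate at x2 = 11.9: c1 = 20 * 11.9
c1 = 238.0000

238.0000


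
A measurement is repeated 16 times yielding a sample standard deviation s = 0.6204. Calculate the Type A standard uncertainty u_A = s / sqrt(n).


u_A = s / sqrt(n)
u_A = 0.6204 / sqrt(16)
u_A = 0.6204 / 4
u_A = 0.1551

0.1551


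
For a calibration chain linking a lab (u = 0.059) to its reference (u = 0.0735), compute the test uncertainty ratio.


TUR = u_lab / u_ref
= 0.059 / 0.0735
= 0.8027

0.8027


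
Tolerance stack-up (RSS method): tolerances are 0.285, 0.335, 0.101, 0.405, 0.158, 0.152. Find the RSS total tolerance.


RSS = sqrt(0.285^2 + 0.335^2 + 0.101^2 + 0.405^2 + 0.158^2 + 0.152^2)
= sqrt(0.415744)
= 0.6448

0.6448


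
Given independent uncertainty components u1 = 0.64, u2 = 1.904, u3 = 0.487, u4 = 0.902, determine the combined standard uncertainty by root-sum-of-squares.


uc = sqrt(0.64^2 + 1.904^2 + 0.487^2 + 0.902^2)
uc = sqrt(5.085589)
uc = 2.2551

2.2551


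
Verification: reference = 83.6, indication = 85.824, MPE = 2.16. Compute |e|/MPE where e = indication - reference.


e = indication - reference = 85.824 - 83.6 = 2.2240
|e| = 2.2240
ratio = |e| / MPE = 2.2240 / 2.16
ratio = 1.0296

1.0296


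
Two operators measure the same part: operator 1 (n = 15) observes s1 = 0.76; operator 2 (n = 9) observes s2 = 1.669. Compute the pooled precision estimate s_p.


s_p = sqrt(((n1-1)*s1^2 + (n2-1)*s2^2) / (n1+n2-2))
numerator = (15-1)*0.76^2 + (9-1)*1.669^2 = 8.0864 + 22.284488 = 30.370888
denominator = 15 + 9 - 2 = 22
s_p^2 = 30.370888 / 22 = 1.3804949
s_p = sqrt(1.3804949) = 1.1749

1.1749


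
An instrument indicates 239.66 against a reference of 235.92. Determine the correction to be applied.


Correction = standard - reading
= 235.92 - 239.66
= -3.7400

-3.7400


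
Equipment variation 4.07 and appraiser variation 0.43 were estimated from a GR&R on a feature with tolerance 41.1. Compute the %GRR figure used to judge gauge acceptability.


GRR = sqrt(EV^2 + AV^2) = sqrt(4.07^2 + 0.43^2) = 4.092652
%GRR = GRR / tol * 100 = 4.092652 / 41.1 * 100
%GRR = 9.9578

9.9578


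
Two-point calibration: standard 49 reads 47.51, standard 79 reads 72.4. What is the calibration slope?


slope = (y2 - y1) / (x2 - x1)
= (72.4 - 47.51) / (79 - 49)
= 24.8900 / 30
= 0.8297

0.8297


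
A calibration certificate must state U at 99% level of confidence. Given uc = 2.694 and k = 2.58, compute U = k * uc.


U = k * uc
U = 2.58 * 2.694
U = 6.9505

6.9505


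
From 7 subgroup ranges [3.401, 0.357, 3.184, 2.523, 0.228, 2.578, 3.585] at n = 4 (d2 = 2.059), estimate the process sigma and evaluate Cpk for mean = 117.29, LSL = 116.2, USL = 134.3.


R_bar = (3.401 + 0.357 + 3.184 + 2.523 + 0.228 + 2.578 + 3.585) / 7 = 2.2651429
sigma = R_bar / d2 = 2.2651429 / 2.059 = 1.100118
Cp = (USL - LSL)/(6*sigma) = (134.3 - 116.2)/(6*1.100118) = 2.7421
Cpu = (134.3 - 117.29)/(3*1.100118) = 5.1540
Cpl = (117.29 - 116.2)/(3*1.100118) = 0.3303
Cpk = min(Cpu, Cpl) = 0.3303

0.3303


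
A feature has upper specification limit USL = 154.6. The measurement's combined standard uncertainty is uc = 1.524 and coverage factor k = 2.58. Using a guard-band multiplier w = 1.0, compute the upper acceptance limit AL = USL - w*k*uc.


U = k * uc = 2.58 * 1.524 = 3.93192
guard band g = w * U = 1.0 * 3.93192 = 3.93192
AL = USL - g = 154.6 - 3.93192
AL = 150.6681

150.6681


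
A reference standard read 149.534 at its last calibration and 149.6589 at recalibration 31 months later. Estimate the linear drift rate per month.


rate = (v2 - v1) / months
= (149.6589 - 149.534) / 31
= 0.1249 / 31
= 0.0040

0.0040


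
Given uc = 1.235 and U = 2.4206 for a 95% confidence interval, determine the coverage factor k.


k = U / uc
k = 2.4206 / 1.235
k = 1.96

1.96


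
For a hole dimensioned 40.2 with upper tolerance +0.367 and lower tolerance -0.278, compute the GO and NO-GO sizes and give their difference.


GO = nominal - lower_tol (smallest hole = maximum material condition)
GO = 40.2 - 0.278 = 39.922
NO-GO = nominal + upper_tol (largest hole = least material condition)
NO-GO = 40.2 + 0.367 = 40.567
spread = NO-GO - GO = 40.567 - 39.922 = 0.6450

0.6450


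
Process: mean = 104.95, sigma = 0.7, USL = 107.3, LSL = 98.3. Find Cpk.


Cpu = (USL - mean) / (3*sigma) = (107.3 - 104.95) / (3*0.7) = 1.1190
Cpl = (mean - LSL) / (3*sigma) = (104.95 - 98.3) / (3*0.7) = 3.1667
Cpk = min(Cpu, Cpl) = 1.1190

1.1190


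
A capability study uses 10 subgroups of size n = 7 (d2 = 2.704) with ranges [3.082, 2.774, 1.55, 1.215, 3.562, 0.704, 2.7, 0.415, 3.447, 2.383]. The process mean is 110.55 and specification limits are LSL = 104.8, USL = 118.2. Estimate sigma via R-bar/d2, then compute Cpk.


R_bar = (3.082 + 2.774 + 1.55 + 1.215 + 3.562 + 0.704 + 2.7 + 0.415 + 3.447 + 2.383) / 10 = 2.1832
sigma = R_bar / d2 = 2.1832 / 2.704 = 0.80739645
Cp = (USL - LSL)/(6*sigma) = (118.2 - 104.8)/(6*0.80739645) = 2.7661
Cpu = (118.2 - 110.55)/(3*0.80739645) = 3.1583
Cpl = (110.55 - 104.8)/(3*0.80739645) = 2.3739
Cpk = min(Cpu, Cpl) = 2.3739

2.3739


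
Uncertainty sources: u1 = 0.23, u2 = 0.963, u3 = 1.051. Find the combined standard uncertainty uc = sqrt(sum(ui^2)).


uc = sqrt(0.23^2 + 0.963^2 + 1.051^2)
uc = sqrt(2.08487)
uc = 1.4439

1.4439


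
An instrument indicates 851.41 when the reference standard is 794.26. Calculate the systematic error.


Systematic error = measured - true
= 851.41 - 794.26
= 57.1500

57.1500


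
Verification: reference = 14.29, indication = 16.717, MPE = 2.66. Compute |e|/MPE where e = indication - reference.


e = indication - reference = 16.717 - 14.29 = 2.4270
|e| = 2.4270
ratio = |e| / MPE = 2.4270 / 2.66
ratio = 0.9124

0.9124


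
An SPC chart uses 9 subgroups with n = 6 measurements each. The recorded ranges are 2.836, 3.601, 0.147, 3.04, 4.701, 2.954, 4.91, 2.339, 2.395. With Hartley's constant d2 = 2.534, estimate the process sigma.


R_bar = (2.836 + 3.601 + 0.147 + 3.04 + 4.701 + 2.954 + 4.91 + 2.339 + 2.395) / 9
R_bar = 26.923 / 9 = 2.9914444
sigma_hat = R_bar / d2 = 2.9914444 / 2.534 = 1.1805

1.1805


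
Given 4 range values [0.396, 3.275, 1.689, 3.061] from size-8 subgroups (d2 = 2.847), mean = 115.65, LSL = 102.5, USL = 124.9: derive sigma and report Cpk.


R_bar = (0.396 + 3.275 + 1.689 + 3.061) / 4 = 2.10525
sigma = R_bar / d2 = 2.10525 / 2.847 = 0.73946259
Cp = (USL - LSL)/(6*sigma) = (124.9 - 102.5)/(6*0.73946259) = 5.0487
Cpu = (124.9 - 115.65)/(3*0.73946259) = 4.1697
Cpl = (115.65 - 102.5)/(3*0.73946259) = 5.9277
Cpk = min(Cpu, Cpl) = 4.1697

4.1697


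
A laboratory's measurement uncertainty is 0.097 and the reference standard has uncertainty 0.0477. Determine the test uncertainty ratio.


TUR = u_lab / u_ref
= 0.097 / 0.0477
= 2.0335

2.0335


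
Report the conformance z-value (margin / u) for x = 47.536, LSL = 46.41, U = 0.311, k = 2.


u = U / k = 0.311 / 2 = 0.1555
margin = |LSL - x| = |46.41 - 47.536| = 1.126
z = margin / u = 1.126 / 0.1555
z = 7.2412

7.2412


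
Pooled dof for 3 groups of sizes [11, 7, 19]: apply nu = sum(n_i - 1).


nu = sum_i (n_i - 1)
nu = ((11 - 1) + (7 - 1) + (19 - 1))
nu = 10 + 6 + 18
nu = 34

34


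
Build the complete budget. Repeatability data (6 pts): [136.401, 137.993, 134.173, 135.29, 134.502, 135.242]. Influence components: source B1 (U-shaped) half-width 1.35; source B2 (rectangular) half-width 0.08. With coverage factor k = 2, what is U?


mean = (136.401 + 137.993 + 134.173 + 135.29 + 134.502 + 135.242) / 6 = 135.6001667
s = sqrt(sum((x - mean)^2)/(n-1)) = 1.4024441
u_A = s / sqrt(n) = 1.4024441 / sqrt(6) = 0.57254541
u_B1 = 1.35 / sqrt(2) = 0.95459415
u_B2 = 0.08 / sqrt(3) = 0.046188022
uc = sqrt(0.57254541^2 + 0.95459415^2 + 0.046188022^2) = 1.1140878
U = k * uc = 2 * 1.1140878
U = 2.2282

2.2282


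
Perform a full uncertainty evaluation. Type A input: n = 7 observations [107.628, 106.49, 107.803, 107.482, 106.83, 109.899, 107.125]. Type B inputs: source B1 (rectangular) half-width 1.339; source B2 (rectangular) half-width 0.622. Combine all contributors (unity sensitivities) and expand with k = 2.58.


mean = (107.628 + 106.49 + 107.803 + 107.482 + 106.83 + 109.899 + 107.125) / 7 = 107.6081429
s = sqrt(sum((x - mean)^2)/(n-1)) = 1.1099158
u_A = s / sqrt(n) = 1.1099158 / sqrt(7) = 0.41950874
u_B1 = 1.339 / sqrt(3) = 0.77307201
u_B2 = 0.622 / sqrt(3) = 0.35911187
uc = sqrt(0.41950874^2 + 0.77307201^2 + 0.35911187^2) = 0.95004697
U = k * uc = 2.58 * 0.95004697
U = 2.4511

2.4511


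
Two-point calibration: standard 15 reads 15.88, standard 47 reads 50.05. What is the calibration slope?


slope = (y2 - y1) / (x2 - x1)
= (50.05 - 15.88) / (47 - 15)
= 34.1700 / 32
= 1.0678

1.0678


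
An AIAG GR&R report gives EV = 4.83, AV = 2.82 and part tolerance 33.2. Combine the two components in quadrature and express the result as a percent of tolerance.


GRR = sqrt(EV^2 + AV^2) = sqrt(4.83^2 + 2.82^2) = 5.5929688
%GRR = GRR / tol * 100 = 5.5929688 / 33.2 * 100
%GRR = 16.8463

16.8463


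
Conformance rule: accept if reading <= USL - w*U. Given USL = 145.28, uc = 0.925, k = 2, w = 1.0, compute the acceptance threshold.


U = k * uc = 2 * 0.925 = 1.85
guard band g = w * U = 1.0 * 1.85 = 1.85
AL = USL - g = 145.28 - 1.85
AL = 143.4300

143.4300


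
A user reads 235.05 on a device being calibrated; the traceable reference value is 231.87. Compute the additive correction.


Correction = standard - reading
= 231.87 - 235.05
= -3.1800

-3.1800


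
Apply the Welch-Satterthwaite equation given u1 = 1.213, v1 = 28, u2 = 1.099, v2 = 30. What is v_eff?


uc = sqrt(u1^2 + u2^2) = sqrt(1.213^2 + 1.099^2) = 1.636817
v_eff = uc^4 / (u1^4/v1 + u2^4/v2)
= 1.636817^4 / (1.213^4/28 + 1.099^4/30)
= 7.1779513 / 0.12594492
v_eff = 56.9928

56.9928


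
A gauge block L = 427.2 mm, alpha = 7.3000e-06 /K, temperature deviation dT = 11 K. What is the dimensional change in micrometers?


dL = L * alpha * dT
= 427.2 * 7.3000e-06 * 11
= 0.0343042 mm
dL_um = 0.0343042 * 1000 = 34.3042 um

34.3042


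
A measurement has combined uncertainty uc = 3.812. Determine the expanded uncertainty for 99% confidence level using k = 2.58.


U = k * uc
U = 2.58 * 3.812
U = 9.8350

9.8350


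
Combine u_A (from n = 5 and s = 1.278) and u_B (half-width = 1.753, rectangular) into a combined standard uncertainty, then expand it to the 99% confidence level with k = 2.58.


u_A = s / sqrt(n) = 1.278 / sqrt(5) = 0.57153898
u_B = half_width / sqrt(3) = 1.753 / sqrt(3) = 1.012095
uc = sqrt(u_A^2 + u_B^2) = sqrt(0.57153898^2 + 1.012095^2) = 1.1623223
U = k * uc = 2.58 * 1.1623223
U = 2.9988

2.9988


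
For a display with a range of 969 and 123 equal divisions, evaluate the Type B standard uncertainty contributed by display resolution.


resolution = range / divisions
resolution = 969 / 123 = 7.8780488
u_res = resolution / (2*sqrt(3))
u_res = 7.8780488 / 3.4641016
u_res = 2.2742

2.2742


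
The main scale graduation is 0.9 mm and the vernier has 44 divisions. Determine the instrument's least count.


LC = MSD / n_div
= 0.9 / 44
= 0.0205

0.0205


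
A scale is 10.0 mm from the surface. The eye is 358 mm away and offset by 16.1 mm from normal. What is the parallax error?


error = h * offset / d
= 10.0 * 16.1 / 358
= 0.4497

0.4497


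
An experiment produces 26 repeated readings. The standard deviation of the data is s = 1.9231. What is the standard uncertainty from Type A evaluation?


u_A = s / sqrt(n)
u_A = 1.9231 / sqrt(26)
u_A = 1.9231 / 5.0990195
u_A = 0.3772

0.3772


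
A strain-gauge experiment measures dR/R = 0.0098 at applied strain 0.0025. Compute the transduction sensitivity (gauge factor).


GF = (dR/R) / epsilon
= 0.0098 / 0.0025
= 3.9200

3.9200


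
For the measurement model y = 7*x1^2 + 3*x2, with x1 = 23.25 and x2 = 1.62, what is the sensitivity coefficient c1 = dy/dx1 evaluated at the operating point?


y = 7*x1^2 + 3*x2
dy/dx1 = 2*7*x1
Evaluate at x1 = 23.25: c1 = 14 * 23.25
c1 = 325.5000

325.5000


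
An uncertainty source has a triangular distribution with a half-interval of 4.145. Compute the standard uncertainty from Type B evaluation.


u_B = half_width / sqrt(6)
u_B = 4.145 / 2.4494897
u_B = 1.6922

1.6922


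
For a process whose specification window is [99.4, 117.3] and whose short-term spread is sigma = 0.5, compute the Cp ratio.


Cp = (USL - LSL) / (6 * sigma)
= (117.3 - 99.4) / (6 * 0.5)
= 17.9000 / 3.0000
= 5.9667

5.9667


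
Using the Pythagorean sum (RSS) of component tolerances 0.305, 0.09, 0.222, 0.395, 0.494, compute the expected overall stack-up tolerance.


RSS = sqrt(0.305^2 + 0.09^2 + 0.222^2 + 0.395^2 + 0.494^2)
= sqrt(0.55047)
= 0.7419

0.7419


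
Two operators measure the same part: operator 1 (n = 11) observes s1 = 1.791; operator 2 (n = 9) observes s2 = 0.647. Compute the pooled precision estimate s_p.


s_p = sqrt(((n1-1)*s1^2 + (n2-1)*s2^2) / (n1+n2-2))
numerator = (11-1)*1.791^2 + (9-1)*0.647^2 = 32.07681 + 3.348872 = 35.425682
denominator = 11 + 9 - 2 = 18
s_p^2 = 35.425682 / 18 = 1.9680934
s_p = sqrt(1.9680934) = 1.4029

1.4029


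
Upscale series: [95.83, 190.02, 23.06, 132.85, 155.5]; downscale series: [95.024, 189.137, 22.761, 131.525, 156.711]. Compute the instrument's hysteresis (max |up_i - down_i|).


|95.83 - 95.024| = 0.8060
|190.02 - 189.137| = 0.8830
|23.06 - 22.761| = 0.2990
|132.85 - 131.525| = 1.3250
|155.5 - 156.711| = 1.2110
hysteresis = max(diffs) = 1.3250

1.3250


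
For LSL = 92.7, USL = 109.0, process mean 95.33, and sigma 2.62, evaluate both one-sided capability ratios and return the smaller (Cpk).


Cpu = (USL - mean) / (3*sigma) = (109.0 - 95.33) / (3*2.62) = 1.7392
Cpl = (mean - LSL) / (3*sigma) = (95.33 - 92.7) / (3*2.62) = 0.3346
Cpk = min(Cpu, Cpl) = 0.3346

0.3346


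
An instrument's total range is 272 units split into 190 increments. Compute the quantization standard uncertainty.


resolution = range / divisions
resolution = 272 / 190 = 1.4315789
u_res = resolution / (2*sqrt(3))
u_res = 1.4315789 / 3.4641016
u_res = 0.4133

0.4133


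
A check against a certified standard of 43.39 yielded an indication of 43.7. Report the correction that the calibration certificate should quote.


Correction = standard - reading
= 43.39 - 43.7
= -0.3100

-0.3100


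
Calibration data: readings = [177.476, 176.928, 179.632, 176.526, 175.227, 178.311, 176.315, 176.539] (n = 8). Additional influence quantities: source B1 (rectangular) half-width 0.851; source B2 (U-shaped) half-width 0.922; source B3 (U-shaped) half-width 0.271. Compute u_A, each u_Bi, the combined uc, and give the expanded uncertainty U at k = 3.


mean = (177.476 + 176.928 + 179.632 + 176.526 + 175.227 + 178.311 + 176.315 + 176.539) / 8 = 177.11925
s = sqrt(sum((x - mean)^2)/(n-1)) = 1.3529909
u_A = s / sqrt(n) = 1.3529909 / sqrt(8) = 0.47835452
u_B1 = 0.851 / sqrt(3) = 0.49132508
u_B2 = 0.922 / sqrt(2) = 0.65195245
u_B3 = 0.271 / sqrt(2) = 0.19162594
uc = sqrt(0.47835452^2 + 0.49132508^2 + 0.65195245^2 + 0.19162594^2) = 0.96539416
U = k * uc = 3 * 0.96539416
U = 2.8962

2.8962
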